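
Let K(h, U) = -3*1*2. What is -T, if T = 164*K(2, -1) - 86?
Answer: 1070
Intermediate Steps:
K(h, U) = -6 (K(h, U) = -3*2 = -6)
T = -1070 (T = 164*(-6) - 86 = -984 - 86 = -1070)
-T = -1*(-1070) = 1070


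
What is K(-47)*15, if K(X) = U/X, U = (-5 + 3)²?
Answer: -60/47 ≈ -1.2766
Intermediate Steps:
U = 4 (U = (-2)² = 4)
K(X) = 4/X
K(-47)*15 = (4/(-47))*15 = (4*(-1/47))*15 = -4/47*15 = -60/47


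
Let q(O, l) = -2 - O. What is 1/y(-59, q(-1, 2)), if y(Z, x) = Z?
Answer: -1/59 ≈ -0.016949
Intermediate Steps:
1/y(-59, q(-1, 2)) = 1/(-59) = -1/59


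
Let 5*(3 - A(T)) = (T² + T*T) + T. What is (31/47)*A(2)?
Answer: 31/47 ≈ 0.65957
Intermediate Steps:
A(T) = 3 - 2*T²/5 - T/5 (A(T) = 3 - ((T² + T*T) + T)/5 = 3 - ((T² + T²) + T)/5 = 3 - (2*T² + T)/5 = 3 - (T + 2*T²)/5 = 3 + (-2*T²/5 - T/5) = 3 - 2*T²/5 - T/5)
(31/47)*A(2) = (31/47)*(3 - ⅖*2² - ⅕*2) = (31*(1/47))*(3 - ⅖*4 - ⅖) = 31*(3 - 8/5 - ⅖)/47 = (31/47)*1 = 31/47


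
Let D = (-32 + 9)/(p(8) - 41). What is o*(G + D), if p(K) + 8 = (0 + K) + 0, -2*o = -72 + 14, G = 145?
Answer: 173072/41 ≈ 4221.3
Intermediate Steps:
o = 29 (o = -(-72 + 14)/2 = -½*(-58) = 29)
p(K) = -8 + K (p(K) = -8 + ((0 + K) + 0) = -8 + (K + 0) = -8 + K)
D = 23/41 (D = (-32 + 9)/((-8 + 8) - 41) = -23/(0 - 41) = -23/(-41) = -23*(-1/41) = 23/41 ≈ 0.56098)
o*(G + D) = 29*(145 + 23/41) = 29*(5968/41) = 173072/41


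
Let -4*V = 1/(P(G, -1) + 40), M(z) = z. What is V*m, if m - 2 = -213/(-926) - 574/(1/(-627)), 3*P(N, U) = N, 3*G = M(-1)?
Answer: -2999408517/1329736 ≈ -2255.6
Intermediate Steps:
G = -⅓ (G = (⅓)*(-1) = -⅓ ≈ -0.33333)
P(N, U) = N/3
V = -9/1436 (V = -1/(4*((⅓)*(-⅓) + 40)) = -1/(4*(-⅑ + 40)) = -1/(4*359/9) = -¼*9/359 = -9/1436 ≈ -0.0062674)
m = 333267613/926 (m = 2 + (-213/(-926) - 574/(1/(-627))) = 2 + (-213*(-1/926) - 574/(-1/627)) = 2 + (213/926 - 574*(-627)) = 2 + (213/926 + 359898) = 2 + 333265761/926 = 333267613/926 ≈ 3.5990e+5)
V*m = -9/1436*333267613/926 = -2999408517/1329736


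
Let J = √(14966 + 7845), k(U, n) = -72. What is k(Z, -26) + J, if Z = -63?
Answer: -72 + √22811 ≈ 79.033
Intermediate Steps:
J = √22811 ≈ 151.03
k(Z, -26) + J = -72 + √22811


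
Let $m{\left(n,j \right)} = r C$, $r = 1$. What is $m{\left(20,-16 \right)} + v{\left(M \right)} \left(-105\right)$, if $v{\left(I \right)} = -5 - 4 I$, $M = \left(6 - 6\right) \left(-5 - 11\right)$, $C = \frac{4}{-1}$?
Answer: $521$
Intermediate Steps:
$C = -4$ ($C = 4 \left(-1\right) = -4$)
$M = 0$ ($M = 0 \left(-16\right) = 0$)
$m{\left(n,j \right)} = -4$ ($m{\left(n,j \right)} = 1 \left(-4\right) = -4$)
$m{\left(20,-16 \right)} + v{\left(M \right)} \left(-105\right) = -4 + \left(-5 - 0\right) \left(-105\right) = -4 + \left(-5 + 0\right) \left(-105\right) = -4 - -525 = -4 + 525 = 521$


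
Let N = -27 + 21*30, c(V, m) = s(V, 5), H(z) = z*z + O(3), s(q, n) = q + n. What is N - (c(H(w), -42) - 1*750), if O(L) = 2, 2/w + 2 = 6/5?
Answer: 5359/4 ≈ 1339.8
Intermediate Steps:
w = -5/2 (w = 2/(-2 + 6/5) = 2/(-⅘) = 2*(-5/4) = -5/2 ≈ -2.5000)
s(q, n) = n + q
H(z) = 2 + z² (H(z) = z*z + 2 = z² + 2 = 2 + z²)
c(V, m) = 5 + V
N = 603 (N = -27 + 630 = 603)
N - (c(H(w), -42) - 1*750) = 603 - ((5 + (2 + (-5/2)²)) - 1*750) = 603 - ((5 + (2 + 25/4)) - 750) = 603 - ((5 + 33/4) - 750) = 603 - (53/4 - 750) = 603 - 1*(-2947/4) = 603 + 2947/4 = 5359/4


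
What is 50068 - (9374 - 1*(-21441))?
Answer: 19253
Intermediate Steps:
50068 - (9374 - 1*(-21441)) = 50068 - (9374 + 21441) = 50068 - 1*30815 = 50068 - 30815 = 19253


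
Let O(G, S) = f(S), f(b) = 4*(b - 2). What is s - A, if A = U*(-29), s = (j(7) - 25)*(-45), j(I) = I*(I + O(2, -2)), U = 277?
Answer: 11993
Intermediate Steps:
f(b) = -8 + 4*b (f(b) = 4*(-2 + b) = -8 + 4*b)
O(G, S) = -8 + 4*S
j(I) = I*(-16 + I) (j(I) = I*(I + (-8 + 4*(-2))) = I*(I + (-8 - 8)) = I*(I - 16) = I*(-16 + I))
s = 3960 (s = (7*(-16 + 7) - 25)*(-45) = (7*(-9) - 25)*(-45) = (-63 - 25)*(-45) = -88*(-45) = 3960)
A = -8033 (A = 277*(-29) = -8033)
s - A = 3960 - 1*(-8033) = 3960 + 8033 = 11993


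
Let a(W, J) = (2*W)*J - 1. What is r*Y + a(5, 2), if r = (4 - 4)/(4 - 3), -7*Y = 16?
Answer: 19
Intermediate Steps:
a(W, J) = -1 + 2*J*W (a(W, J) = 2*J*W - 1 = -1 + 2*J*W)
Y = -16/7 (Y = -1/7*16 = -16/7 ≈ -2.2857)
r = 0 (r = 0/1 = 0*1 = 0)
r*Y + a(5, 2) = 0*(-16/7) + (-1 + 2*2*5) = 0 + (-1 + 20) = 0 + 19 = 19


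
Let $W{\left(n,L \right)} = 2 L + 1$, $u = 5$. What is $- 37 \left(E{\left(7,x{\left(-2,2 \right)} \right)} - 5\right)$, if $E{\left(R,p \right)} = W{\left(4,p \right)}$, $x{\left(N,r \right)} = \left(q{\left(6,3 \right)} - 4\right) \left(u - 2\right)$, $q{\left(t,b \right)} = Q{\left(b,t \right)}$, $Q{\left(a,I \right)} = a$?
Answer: $370$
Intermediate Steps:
$q{\left(t,b \right)} = b$
$W{\left(n,L \right)} = 1 + 2 L$
$x{\left(N,r \right)} = -3$ ($x{\left(N,r \right)} = \left(3 - 4\right) \left(5 - 2\right) = \left(-1\right) 3 = -3$)
$E{\left(R,p \right)} = 1 + 2 p$
$- 37 \left(E{\left(7,x{\left(-2,2 \right)} \right)} - 5\right) = - 37 \left(\left(1 + 2 \left(-3\right)\right) - 5\right) = - 37 \left(\left(1 - 6\right) - 5\right) = - 37 \left(-5 - 5\right) = \left(-37\right) \left(-10\right) = 370$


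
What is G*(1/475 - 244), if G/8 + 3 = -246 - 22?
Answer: 251269032/475 ≈ 5.2899e+5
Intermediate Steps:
G = -2168 (G = -24 + 8*(-246 - 22) = -24 + 8*(-268) = -24 - 2144 = -2168)
G*(1/475 - 244) = -2168*(1/475 - 244) = -2168*(-115899/475) = 251269032/475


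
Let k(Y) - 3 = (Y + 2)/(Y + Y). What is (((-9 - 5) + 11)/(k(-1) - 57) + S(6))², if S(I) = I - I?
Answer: 36/11881 ≈ 0.0030300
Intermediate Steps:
k(Y) = 3 + (2 + Y)/(2*Y) (k(Y) = 3 + (Y + 2)/(Y + Y) = 3 + (2 + Y)/((2*Y)) = 3 + (2 + Y)*(1/(2*Y)) = 3 + (2 + Y)/(2*Y))
S(I) = 0
(((-9 - 5) + 11)/(k(-1) - 57) + S(6))² = (((-9 - 5) + 11)/((7/2 + 1/(-1)) - 57) + 0)² = ((-14 + 11)/((7/2 - 1) - 57) + 0)² = (-3/(5/2 - 57) + 0)² = (-3/(-109/2) + 0)² = (-3*(-2/109) + 0)² = (6/109 + 0)² = (6/109)² = 36/11881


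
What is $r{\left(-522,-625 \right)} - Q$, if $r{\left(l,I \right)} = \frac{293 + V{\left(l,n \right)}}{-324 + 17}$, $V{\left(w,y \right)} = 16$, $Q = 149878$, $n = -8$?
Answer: $- \frac{46012855}{307} \approx -1.4988 \cdot 10^{5}$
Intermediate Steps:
$r{\left(l,I \right)} = - \frac{309}{307}$ ($r{\left(l,I \right)} = \frac{293 + 16}{-324 + 17} = \frac{309}{-307} = 309 \left(- \frac{1}{307}\right) = - \frac{309}{307}$)
$r{\left(-522,-625 \right)} - Q = - \frac{309}{307} - 149878 = - \frac{46012855}{307}$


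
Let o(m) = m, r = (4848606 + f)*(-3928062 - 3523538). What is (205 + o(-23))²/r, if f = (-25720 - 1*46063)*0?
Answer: -91/99257891400 ≈ -9.1680e-10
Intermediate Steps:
f = 0 (f = (-25720 - 46063)*0 = -71783*0 = 0)
r = -36129872469600 (r = (4848606 + 0)*(-3928062 - 3523538) = 4848606*(-7451600) = -36129872469600)
(205 + o(-23))²/r = (205 - 23)²/(-36129872469600) = 182²*(-1/36129872469600) = 33124*(-1/36129872469600) = -91/99257891400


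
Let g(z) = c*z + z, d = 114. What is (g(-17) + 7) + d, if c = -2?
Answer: 138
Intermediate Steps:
g(z) = -z (g(z) = -2*z + z = -z)
(g(-17) + 7) + d = (-1*(-17) + 7) + 114 = (17 + 7) + 114 = 24 + 114 = 138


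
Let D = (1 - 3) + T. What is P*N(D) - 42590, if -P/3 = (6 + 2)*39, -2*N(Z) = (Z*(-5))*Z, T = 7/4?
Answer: -170945/4 ≈ -42736.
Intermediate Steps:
T = 7/4 (T = 7*(¼) = 7/4 ≈ 1.7500)
D = -¼ (D = (1 - 3) + 7/4 = -2 + 7/4 = -¼ ≈ -0.25000)
N(Z) = 5*Z²/2 (N(Z) = -Z*(-5)*Z/2 = -(-5*Z)*Z/2 = -(-5)*Z²/2 = 5*Z²/2)
P = -936 (P = -3*(6 + 2)*39 = -24*39 = -3*312 = -936)
P*N(D) - 42590 = -2340*(-¼)² - 42590 = -2340/16 - 42590 = -936*5/32 - 42590 = -585/4 - 42590 = -170945/4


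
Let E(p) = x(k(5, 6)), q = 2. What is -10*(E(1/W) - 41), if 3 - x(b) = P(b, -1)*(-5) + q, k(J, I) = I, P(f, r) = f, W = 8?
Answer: 100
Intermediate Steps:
x(b) = 1 + 5*b (x(b) = 3 - (b*(-5) + 2) = 3 - (-5*b + 2) = 3 - (2 - 5*b) = 3 + (-2 + 5*b) = 1 + 5*b)
E(p) = 31 (E(p) = 1 + 5*6 = 1 + 30 = 31)
-10*(E(1/W) - 41) = -10*(31 - 41) = -10*(-10) = 100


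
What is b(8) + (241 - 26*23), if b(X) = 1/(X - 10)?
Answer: -715/2 ≈ -357.50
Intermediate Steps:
b(X) = 1/(-10 + X)
b(8) + (241 - 26*23) = 1/(-10 + 8) + (241 - 26*23) = 1/(-2) + (241 - 598) = -½ - 357 = -715/2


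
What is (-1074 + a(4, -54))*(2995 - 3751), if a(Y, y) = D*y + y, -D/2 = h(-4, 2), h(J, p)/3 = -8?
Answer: 2812320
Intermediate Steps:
h(J, p) = -24 (h(J, p) = 3*(-8) = -24)
D = 48 (D = -2*(-24) = 48)
a(Y, y) = 49*y (a(Y, y) = 48*y + y = 49*y)
(-1074 + a(4, -54))*(2995 - 3751) = (-1074 + 49*(-54))*(2995 - 3751) = (-1074 - 2646)*(-756) = -3720*(-756) = 2812320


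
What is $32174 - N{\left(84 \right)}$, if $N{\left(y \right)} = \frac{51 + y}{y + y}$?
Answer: $\frac{1801699}{56} \approx 32173.0$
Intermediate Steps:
$N{\left(y \right)} = \frac{51 + y}{2 y}$
$32174 - N{\left(84 \right)} = 32174 - \frac{51 + 84}{2 \cdot 84} = 32174 - \frac{1}{2} \cdot \frac{1}{84} \cdot 135 = 32174 - \frac{45}{56} = \frac{1801699}{56}$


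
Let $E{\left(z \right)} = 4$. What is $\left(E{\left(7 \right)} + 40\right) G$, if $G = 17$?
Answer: $748$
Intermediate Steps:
$\left(E{\left(7 \right)} + 40\right) G = \left(4 + 40\right) 17 = 44 \cdot 17 = 748$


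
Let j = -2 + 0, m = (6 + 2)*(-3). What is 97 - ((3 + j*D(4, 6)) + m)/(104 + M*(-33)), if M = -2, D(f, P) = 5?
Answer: 16521/170 ≈ 97.182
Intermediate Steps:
m = -24 (m = 8*(-3) = -24)
j = -2
97 - ((3 + j*D(4, 6)) + m)/(104 + M*(-33)) = 97 - ((3 - 2*5) - 24)/(104 - 2*(-33)) = 97 - ((3 - 10) - 24)/(104 + 66) = 97 - (-7 - 24)/170 = 97 - (-31)/170 = 97 - 1*(-31/170) = 97 + 31/170 = 16521/170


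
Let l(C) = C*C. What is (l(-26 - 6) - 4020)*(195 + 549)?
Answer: -2229024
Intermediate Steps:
l(C) = C²
(l(-26 - 6) - 4020)*(195 + 549) = ((-26 - 6)² - 4020)*(195 + 549) = ((-32)² - 4020)*744 = (1024 - 4020)*744 = -2996*744 = -2229024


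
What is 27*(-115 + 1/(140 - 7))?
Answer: -412938/133 ≈ -3104.8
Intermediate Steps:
27*(-115 + 1/(140 - 7)) = 27*(-115 + 1/133) = 27*(-15294/133) = -412938/133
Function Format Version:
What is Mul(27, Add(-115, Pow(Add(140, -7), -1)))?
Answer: Rational(-412938, 133) ≈ -3104.8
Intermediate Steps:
Mul(27, Add(-115, Pow(Add(140, -7), -1))) = Mul(27, Add(-115, Pow(133, -1))) = Mul(27, Add(-115, Rational(1, 133))) = Mul(27, Rational(-15294, 133)) = Rational(-412938, 133)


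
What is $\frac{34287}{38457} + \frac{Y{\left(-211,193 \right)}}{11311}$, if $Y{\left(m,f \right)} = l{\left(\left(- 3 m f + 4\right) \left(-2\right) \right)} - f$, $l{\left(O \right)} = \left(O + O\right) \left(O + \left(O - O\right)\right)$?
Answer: $\frac{1530716089102160}{144995709} \approx 1.0557 \cdot 10^{7}$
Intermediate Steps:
$l{\left(O \right)} = 2 O^{2}$ ($l{\left(O \right)} = 2 O \left(O + 0\right) = 2 O O = 2 O^{2}$)
$Y{\left(m,f \right)} = - f + 2 \left(-8 + 6 f m\right)^{2}$ ($Y{\left(m,f \right)} = 2 \left(\left(- 3 m f + 4\right) \left(-2\right)\right)^{2} - f = 2 \left(\left(- 3 f m + 4\right) \left(-2\right)\right)^{2} - f = 2 \left(\left(4 - 3 f m\right) \left(-2\right)\right)^{2} - f = 2 \left(-8 + 6 f m\right)^{2} - f = - f + 2 \left(-8 + 6 f m\right)^{2}$)
$\frac{34287}{38457} + \frac{Y{\left(-211,193 \right)}}{11311} = \frac{34287}{38457} + \frac{\left(-1\right) 193 + 8 \left(-4 + 3 \cdot 193 \left(-211\right)\right)^{2}}{11311} = 34287 \cdot \frac{1}{38457} + \left(-193 + 8 \left(-4 - 122169\right)^{2}\right) \frac{1}{11311} = \frac{11429}{12819} + \left(-193 + 8 \left(-122173\right)^{2}\right) \frac{1}{11311} = \frac{11429}{12819} + \left(-193 + 8 \cdot 14926241929\right) \frac{1}{11311} = \frac{11429}{12819} + \left(-193 + 119409935432\right) \frac{1}{11311} = \frac{11429}{12819} + 119409935239 \cdot \frac{1}{11311} = \frac{11429}{12819} + \frac{119409935239}{11311} = \frac{1530716089102160}{144995709}$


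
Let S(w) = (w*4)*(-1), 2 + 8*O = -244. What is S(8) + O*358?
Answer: -22081/2 ≈ -11041.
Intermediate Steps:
O = -123/4 (O = -¼ + (⅛)*(-244) = -¼ - 61/2 = -123/4 ≈ -30.750)
S(w) = -4*w (S(w) = (4*w)*(-1) = -4*w)
S(8) + O*358 = -4*8 - 123/4*358 = -32 - 22017/2 = -22081/2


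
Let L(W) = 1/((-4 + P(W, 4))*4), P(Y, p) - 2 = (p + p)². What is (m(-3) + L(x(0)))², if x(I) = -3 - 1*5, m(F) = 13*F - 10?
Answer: 147646801/61504 ≈ 2400.6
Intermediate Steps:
P(Y, p) = 2 + 4*p² (P(Y, p) = 2 + (p + p)² = 2 + (2*p)² = 2 + 4*p²)
m(F) = -10 + 13*F
x(I) = -8 (x(I) = -3 - 5 = -8)
L(W) = 1/248 (L(W) = 1/((-4 + (2 + 4*4²))*4) = (¼)/(-4 + (2 + 4*16)) = (¼)/(-4 + (2 + 64)) = (¼)/(-4 + 66) = (¼)/62 = (1/62)*(¼) = 1/248)
(m(-3) + L(x(0)))² = ((-10 + 13*(-3)) + 1/248)² = ((-10 - 39) + 1/248)² = (-49 + 1/248)² = (-12151/248)² = 147646801/61504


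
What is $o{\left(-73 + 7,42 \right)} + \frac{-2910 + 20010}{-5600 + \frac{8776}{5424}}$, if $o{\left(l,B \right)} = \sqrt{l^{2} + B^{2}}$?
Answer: $- \frac{11593800}{3795703} + 6 \sqrt{170} \approx 75.176$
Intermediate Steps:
$o{\left(l,B \right)} = \sqrt{B^{2} + l^{2}}$
$o{\left(-73 + 7,42 \right)} + \frac{-2910 + 20010}{-5600 + \frac{8776}{5424}} = \sqrt{42^{2} + \left(-73 + 7\right)^{2}} + \frac{-2910 + 20010}{-5600 + \frac{8776}{5424}} = \sqrt{1764 + \left(-66\right)^{2}} + \frac{17100}{-5600 + 8776 \cdot \frac{1}{5424}} = \sqrt{1764 + 4356} + \frac{17100}{-5600 + \frac{1097}{678}} = \sqrt{6120} + \frac{17100}{- \frac{3795703}{678}} = 6 \sqrt{170} + 17100 \left(- \frac{678}{3795703}\right) = 6 \sqrt{170} - \frac{11593800}{3795703} = - \frac{11593800}{3795703} + 6 \sqrt{170}$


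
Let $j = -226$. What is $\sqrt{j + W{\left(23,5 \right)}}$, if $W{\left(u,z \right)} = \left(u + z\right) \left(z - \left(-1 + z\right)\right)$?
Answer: $3 i \sqrt{22} \approx 14.071 i$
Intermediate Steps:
$W{\left(u,z \right)} = u + z$ ($W{\left(u,z \right)} = \left(u + z\right) 1 = u + z$)
$\sqrt{j + W{\left(23,5 \right)}} = \sqrt{-226 + \left(23 + 5\right)} = \sqrt{-226 + 28} = \sqrt{-198} = 3 i \sqrt{22}$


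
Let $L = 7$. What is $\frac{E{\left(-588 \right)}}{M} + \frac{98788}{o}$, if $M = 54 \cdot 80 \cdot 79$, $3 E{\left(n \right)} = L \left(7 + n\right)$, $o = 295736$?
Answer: $\frac{12492543451}{37848293280} \approx 0.33007$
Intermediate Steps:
$E{\left(n \right)} = \frac{49}{3} + \frac{7 n}{3}$ ($E{\left(n \right)} = \frac{7 \left(7 + n\right)}{3} = \frac{49 + 7 n}{3} = \frac{49}{3} + \frac{7 n}{3}$)
$M = 341280$ ($M = 4320 \cdot 79 = 341280$)
$\frac{E{\left(-588 \right)}}{M} + \frac{98788}{o} = \frac{\frac{49}{3} + \frac{7}{3} \left(-588\right)}{341280} + \frac{98788}{295736} = \left(\frac{49}{3} - 1372\right) \frac{1}{341280} + 98788 \cdot \frac{1}{295736} = \left(- \frac{4067}{3}\right) \frac{1}{341280} + \frac{24697}{73934} = - \frac{4067}{1023840} + \frac{24697}{73934} = \frac{12492543451}{37848293280}$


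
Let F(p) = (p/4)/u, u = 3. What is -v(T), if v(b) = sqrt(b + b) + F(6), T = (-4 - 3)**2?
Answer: -1/2 - 7*sqrt(2) ≈ -10.399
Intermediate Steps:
F(p) = p/12 (F(p) = (p/4)/3 = (p*(1/4))*(1/3) = (p/4)*(1/3) = p/12)
T = 49 (T = (-7)**2 = 49)
v(b) = 1/2 + sqrt(2)*sqrt(b) (v(b) = sqrt(b + b) + (1/12)*6 = sqrt(2*b) + 1/2 = sqrt(2)*sqrt(b) + 1/2 = 1/2 + sqrt(2)*sqrt(b))
-v(T) = -(1/2 + sqrt(2)*sqrt(49)) = -(1/2 + sqrt(2)*7) = -(1/2 + 7*sqrt(2)) = -1/2 - 7*sqrt(2)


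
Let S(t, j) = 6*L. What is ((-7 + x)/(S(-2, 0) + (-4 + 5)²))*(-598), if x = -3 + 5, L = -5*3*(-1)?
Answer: 230/7 ≈ 32.857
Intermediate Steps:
L = 15 (L = -15*(-1) = 15)
x = 2
S(t, j) = 90 (S(t, j) = 6*15 = 90)
((-7 + x)/(S(-2, 0) + (-4 + 5)²))*(-598) = ((-7 + 2)/(90 + (-4 + 5)²))*(-598) = -5/(90 + 1²)*(-598) = -5/(90 + 1)*(-598) = -5/91*(-598) = 230/7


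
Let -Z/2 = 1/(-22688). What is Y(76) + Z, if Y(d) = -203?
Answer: -2302831/11344 ≈ -203.00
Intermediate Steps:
Z = 1/11344 (Z = -2/(-22688) = -2*(-1/22688) = 1/11344 ≈ 8.8152e-5)
Y(76) + Z = -203 + 1/11344 = -2302831/11344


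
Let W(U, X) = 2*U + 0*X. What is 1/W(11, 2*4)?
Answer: 1/22 ≈ 0.045455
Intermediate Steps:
W(U, X) = 2*U (W(U, X) = 2*U + 0 = 2*U)
1/W(11, 2*4) = 1/(2*11) = 1/22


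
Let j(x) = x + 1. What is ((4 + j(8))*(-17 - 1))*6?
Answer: -1404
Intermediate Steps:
j(x) = 1 + x
((4 + j(8))*(-17 - 1))*6 = ((4 + (1 + 8))*(-17 - 1))*6 = ((4 + 9)*(-18))*6 = (13*(-18))*6 = -234*6 = -1404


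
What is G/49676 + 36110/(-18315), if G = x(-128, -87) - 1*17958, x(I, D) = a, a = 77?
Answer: -38568925/16542108 ≈ -2.3316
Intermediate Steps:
x(I, D) = 77
G = -17881 (G = 77 - 1*17958 = 77 - 17958 = -17881)
G/49676 + 36110/(-18315) = -17881/49676 + 36110/(-18315) = -17881*1/49676 + 36110*(-1/18315) = -17881/49676 - 7222/3663 = -38568925/16542108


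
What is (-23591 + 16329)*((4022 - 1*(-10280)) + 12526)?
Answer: -194824936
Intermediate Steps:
(-23591 + 16329)*((4022 - 1*(-10280)) + 12526) = -7262*((4022 + 10280) + 12526) = -7262*(14302 + 12526) = -7262*26828 = -194824936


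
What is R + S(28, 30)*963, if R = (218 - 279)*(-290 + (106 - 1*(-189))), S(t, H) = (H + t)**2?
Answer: 3239227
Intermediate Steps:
R = -305 (R = -61*(-290 + (106 + 189)) = -61*(-290 + 295) = -61*5 = -305)
R + S(28, 30)*963 = -305 + (30 + 28)**2*963 = -305 + 58**2*963 = -305 + 3364*963 = -305 + 3239532 = 3239227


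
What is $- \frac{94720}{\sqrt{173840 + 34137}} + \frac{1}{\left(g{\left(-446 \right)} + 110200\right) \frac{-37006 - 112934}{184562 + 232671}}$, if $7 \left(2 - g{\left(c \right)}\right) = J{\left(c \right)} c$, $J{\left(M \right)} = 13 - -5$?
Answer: $- \frac{417233}{16695647640} - \frac{2560 \sqrt{207977}}{5621} \approx -207.7$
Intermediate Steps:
$J{\left(M \right)} = 18$ ($J{\left(M \right)} = 13 + 5 = 18$)
$g{\left(c \right)} = 2 - \frac{18 c}{7}$
$- \frac{94720}{\sqrt{173840 + 34137}} + \frac{1}{\left(g{\left(-446 \right)} + 110200\right) \frac{-37006 - 112934}{184562 + 232671}} = - \frac{94720}{\sqrt{173840 + 34137}} + \frac{1}{\left(\left(2 - - \frac{8028}{7}\right) + 110200\right) \frac{-37006 - 112934}{184562 + 232671}} = - \frac{94720}{\sqrt{207977}} + \frac{1}{\left(\left(2 + \frac{8028}{7}\right) + 110200\right) \left(- \frac{149940}{417233}\right)} = - 94720 \frac{\sqrt{207977}}{207977} + \frac{1}{\left(\frac{8042}{7} + 110200\right) \left(\left(-149940\right) \frac{1}{417233}\right)} = - \frac{2560 \sqrt{207977}}{5621} + \frac{1}{\frac{779442}{7} \left(- \frac{149940}{417233}\right)} = - \frac{2560 \sqrt{207977}}{5621} + \frac{7}{779442} \left(- \frac{417233}{149940}\right) = - \frac{2560 \sqrt{207977}}{5621} - \frac{417233}{16695647640} = - \frac{417233}{16695647640} - \frac{2560 \sqrt{207977}}{5621}$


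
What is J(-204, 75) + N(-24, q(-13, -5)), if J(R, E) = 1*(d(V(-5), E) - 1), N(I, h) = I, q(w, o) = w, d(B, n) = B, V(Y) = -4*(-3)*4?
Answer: 23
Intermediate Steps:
V(Y) = 48 (V(Y) = 12*4 = 48)
J(R, E) = 47 (J(R, E) = 1*(48 - 1) = 1*47 = 47)
J(-204, 75) + N(-24, q(-13, -5)) = 47 - 24 = 23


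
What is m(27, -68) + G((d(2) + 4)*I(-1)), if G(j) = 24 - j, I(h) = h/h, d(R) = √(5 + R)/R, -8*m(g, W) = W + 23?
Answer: 205/8 - √7/2 ≈ 24.302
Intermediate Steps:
m(g, W) = -23/8 - W/8 (m(g, W) = -(W + 23)/8 = -(23 + W)/8 = -23/8 - W/8)
d(R) = √(5 + R)/R
I(h) = 1
m(27, -68) + G((d(2) + 4)*I(-1)) = (-23/8 - ⅛*(-68)) + (24 - (√(5 + 2)/2 + 4)) = (-23/8 + 17/2) + (24 - (√7/2 + 4)) = 45/8 + (24 - (4 + √7/2)) = 45/8 + (24 + (-4 - √7/2)) = 45/8 + (20 - √7/2) = 205/8 - √7/2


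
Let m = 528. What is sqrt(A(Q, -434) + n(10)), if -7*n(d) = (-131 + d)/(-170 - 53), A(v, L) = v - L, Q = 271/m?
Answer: sqrt(18445023722895)/206052 ≈ 20.843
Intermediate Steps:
Q = 271/528 ≈ 0.51326
n(d) = -131/1561 + d/1561 (n(d) = -(-131 + d)/(7*(-170 - 53)) = -(-131 + d)/(7*(-223)) = -(-131 + d)*(-1)/(7*223) = -(131/223 - d/223)/7 = -131/1561 + d/1561)
sqrt(A(Q, -434) + n(10)) = sqrt((271/528 - 1*(-434)) + (-131/1561 + (1/1561)*10)) = sqrt((271/528 + 434) + (-131/1561 + 10/1561)) = sqrt(229423/528 - 121/1561) = sqrt(358065415/824208) = sqrt(18445023722895)/206052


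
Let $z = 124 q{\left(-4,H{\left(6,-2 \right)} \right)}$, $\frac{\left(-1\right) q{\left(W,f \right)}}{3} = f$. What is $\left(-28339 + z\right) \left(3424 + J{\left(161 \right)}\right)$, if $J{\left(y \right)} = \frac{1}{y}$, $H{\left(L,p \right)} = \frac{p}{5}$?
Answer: $- \frac{15540270603}{161} \approx -9.6523 \cdot 10^{7}$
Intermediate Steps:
$H{\left(L,p \right)} = \frac{p}{5}$ ($H{\left(L,p \right)} = p \frac{1}{5} = \frac{p}{5}$)
$q{\left(W,f \right)} = - 3 f$
$z = \frac{744}{5}$ ($z = 124 \left(- 3 \cdot \frac{1}{5} \left(-2\right)\right) = 124 \left(\left(-3\right) \left(- \frac{2}{5}\right)\right) = 124 \cdot \frac{6}{5} = \frac{744}{5} \approx 148.8$)
$\left(-28339 + z\right) \left(3424 + J{\left(161 \right)}\right) = \left(-28339 + \frac{744}{5}\right) \left(3424 + \frac{1}{161}\right) = - \frac{140951 \left(3424 + \frac{1}{161}\right)}{5} = \left(- \frac{140951}{5}\right) \frac{551265}{161} = - \frac{15540270603}{161}$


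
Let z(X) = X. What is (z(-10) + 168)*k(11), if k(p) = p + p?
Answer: 3476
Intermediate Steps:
k(p) = 2*p
(z(-10) + 168)*k(11) = (-10 + 168)*(2*11) = 158*22 = 3476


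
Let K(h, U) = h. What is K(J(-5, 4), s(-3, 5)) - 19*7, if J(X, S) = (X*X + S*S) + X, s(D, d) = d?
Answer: -97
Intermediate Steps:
J(X, S) = X + S² + X² (J(X, S) = (X² + S²) + X = (S² + X²) + X = X + S² + X²)
K(J(-5, 4), s(-3, 5)) - 19*7 = (-5 + 4² + (-5)²) - 19*7 = (-5 + 16 + 25) - 133 = 36 - 133 = -97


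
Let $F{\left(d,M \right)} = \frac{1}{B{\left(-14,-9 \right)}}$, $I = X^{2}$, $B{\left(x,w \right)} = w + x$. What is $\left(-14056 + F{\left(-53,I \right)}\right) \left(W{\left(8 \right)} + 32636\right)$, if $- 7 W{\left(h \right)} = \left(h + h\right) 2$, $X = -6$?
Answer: $- \frac{73845673380}{161} \approx -4.5867 \cdot 10^{8}$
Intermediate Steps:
$I = 36$ ($I = \left(-6\right)^{2} = 36$)
$F{\left(d,M \right)} = - \frac{1}{23}$ ($F{\left(d,M \right)} = \frac{1}{-9 - 14} = \frac{1}{-23} = - \frac{1}{23}$)
$W{\left(h \right)} = - \frac{4 h}{7}$ ($W{\left(h \right)} = - \frac{\left(h + h\right) 2}{7} = - \frac{2 h 2}{7} = - \frac{4 h}{7}$)
$\left(-14056 + F{\left(-53,I \right)}\right) \left(W{\left(8 \right)} + 32636\right) = \left(-14056 - \frac{1}{23}\right) \left(\left(- \frac{4}{7}\right) 8 + 32636\right) = - \frac{323289 \left(- \frac{32}{7} + 32636\right)}{23} = \left(- \frac{323289}{23}\right) \frac{228420}{7} = - \frac{73845673380}{161}$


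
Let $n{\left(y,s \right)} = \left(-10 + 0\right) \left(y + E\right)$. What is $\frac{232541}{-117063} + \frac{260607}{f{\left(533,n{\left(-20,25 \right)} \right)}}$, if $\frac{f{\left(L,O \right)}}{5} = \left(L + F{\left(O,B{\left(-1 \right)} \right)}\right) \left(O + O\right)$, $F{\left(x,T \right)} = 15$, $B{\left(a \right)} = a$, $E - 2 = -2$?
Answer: $- \frac{224357498759}{128301048000} \approx -1.7487$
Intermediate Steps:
$E = 0$ ($E = 2 - 2 = 0$)
$n{\left(y,s \right)} = - 10 y$ ($n{\left(y,s \right)} = \left(-10 + 0\right) \left(y + 0\right) = - 10 y$)
$f{\left(L,O \right)} = 10 O \left(15 + L\right)$ ($f{\left(L,O \right)} = 5 \left(L + 15\right) \left(O + O\right) = 5 \left(15 + L\right) 2 O = 5 \cdot 2 O \left(15 + L\right) = 10 O \left(15 + L\right)$)
$\frac{232541}{-117063} + \frac{260607}{f{\left(533,n{\left(-20,25 \right)} \right)}} = \frac{232541}{-117063} + \frac{260607}{10 \left(\left(-10\right) \left(-20\right)\right) \left(15 + 533\right)} = 232541 \left(- \frac{1}{117063}\right) + \frac{260607}{10 \cdot 200 \cdot 548} = - \frac{232541}{117063} + \frac{260607}{1096000} = - \frac{224357498759}{128301048000}$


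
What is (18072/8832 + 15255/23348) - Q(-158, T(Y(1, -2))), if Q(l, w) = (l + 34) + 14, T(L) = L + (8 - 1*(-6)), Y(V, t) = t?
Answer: 242080481/2148016 ≈ 112.70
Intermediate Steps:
T(L) = 14 + L (T(L) = L + (8 + 6) = L + 14 = 14 + L)
Q(l, w) = 48 + l (Q(l, w) = (34 + l) + 14 = 48 + l)
(18072/8832 + 15255/23348) - Q(-158, T(Y(1, -2))) = (18072/8832 + 15255/23348) - (48 - 158) = (18072*(1/8832) + 15255*(1/23348)) - 1*(-110) = (753/368 + 15255/23348) + 110 = 5798721/2148016 + 110 = 242080481/2148016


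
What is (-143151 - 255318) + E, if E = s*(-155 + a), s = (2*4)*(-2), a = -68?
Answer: -394901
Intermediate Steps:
s = -16 (s = 8*(-2) = -16)
E = 3568 (E = -16*(-155 - 68) = -16*(-223) = 3568)
(-143151 - 255318) + E = (-143151 - 255318) + 3568 = -398469 + 3568 = -394901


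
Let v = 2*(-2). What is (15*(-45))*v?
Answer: 2700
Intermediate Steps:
v = -4
(15*(-45))*v = (15*(-45))*(-4) = -675*(-4) = 2700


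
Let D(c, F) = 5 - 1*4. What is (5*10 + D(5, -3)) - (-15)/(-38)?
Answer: 1923/38 ≈ 50.605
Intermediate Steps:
D(c, F) = 1 (D(c, F) = 5 - 4 = 1)
(5*10 + D(5, -3)) - (-15)/(-38) = (5*10 + 1) - (-15)/(-38) = (50 + 1) - (-15)*(-1)/38 = 51 - 1*15/38 = 51 - 15/38 = 1923/38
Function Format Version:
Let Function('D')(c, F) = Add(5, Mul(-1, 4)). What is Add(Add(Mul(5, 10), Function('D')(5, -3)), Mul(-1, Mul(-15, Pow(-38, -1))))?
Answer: Rational(1923, 38) ≈ 50.605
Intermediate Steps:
Function('D')(c, F) = 1 (Function('D')(c, F) = Add(5, -4) = 1)
Add(Add(Mul(5, 10), Function('D')(5, -3)), Mul(-1, Mul(-15, Pow(-38, -1)))) = Add(Add(Mul(5, 10), 1), Mul(-1, Mul(-15, Pow(-38, -1)))) = Add(Add(50, 1), Mul(-1, Mul(-15, Rational(-1, 38)))) = Add(51, Mul(-1, Rational(15, 38))) = Add(51, Rational(-15, 38)) = Rational(1923, 38)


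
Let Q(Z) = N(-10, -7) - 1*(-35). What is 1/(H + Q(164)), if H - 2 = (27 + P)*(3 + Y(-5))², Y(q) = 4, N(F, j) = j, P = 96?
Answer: 1/6057 ≈ 0.00016510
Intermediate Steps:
Q(Z) = 28 (Q(Z) = -7 - 1*(-35) = -7 + 35 = 28)
H = 6029 (H = 2 + (27 + 96)*(3 + 4)² = 2 + 123*7² = 2 + 123*49 = 2 + 6027 = 6029)
1/(H + Q(164)) = 1/(6029 + 28) = 1/6057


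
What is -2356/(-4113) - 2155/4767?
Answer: 789179/6535557 ≈ 0.12075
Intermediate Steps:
-2356/(-4113) - 2155/4767 = -2356*(-1/4113) - 2155*1/4767 = 2356/4113 - 2155/4767 = 789179/6535557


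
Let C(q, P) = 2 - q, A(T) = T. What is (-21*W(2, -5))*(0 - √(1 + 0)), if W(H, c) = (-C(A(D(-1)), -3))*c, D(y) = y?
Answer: 315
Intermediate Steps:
W(H, c) = -3*c (W(H, c) = (-(2 - 1*(-1)))*c = (-(2 + 1))*c = (-1*3)*c = -3*c)
(-21*W(2, -5))*(0 - √(1 + 0)) = (-(-63)*(-5))*(0 - √(1 + 0)) = (-21*15)*(0 - √1) = -315*(0 - 1*1) = -315*(0 - 1) = -315*(-1) = 315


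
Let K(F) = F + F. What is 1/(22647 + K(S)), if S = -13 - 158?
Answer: 1/22305 ≈ 4.4833e-5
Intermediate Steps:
S = -171
K(F) = 2*F
1/(22647 + K(S)) = 1/(22647 + 2*(-171)) = 1/(22647 - 342) = 1/22305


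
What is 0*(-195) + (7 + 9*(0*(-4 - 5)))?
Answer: 7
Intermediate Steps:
0*(-195) + (7 + 9*(0*(-4 - 5))) = 0 + (7 + 9*(0*(-9))) = 0 + (7 + 9*0) = 0 + (7 + 0) = 0 + 7 = 7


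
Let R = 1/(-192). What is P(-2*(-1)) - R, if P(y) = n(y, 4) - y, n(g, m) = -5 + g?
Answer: -959/192 ≈ -4.9948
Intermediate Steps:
P(y) = -5 (P(y) = (-5 + y) - y = -5)
R = -1/192 ≈ -0.0052083
P(-2*(-1)) - R = -5 - 1*(-1/192) = -5 + 1/192 = -959/192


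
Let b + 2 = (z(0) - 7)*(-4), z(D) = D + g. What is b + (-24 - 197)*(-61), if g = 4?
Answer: 13491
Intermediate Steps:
z(D) = 4 + D (z(D) = D + 4 = 4 + D)
b = 10 (b = -2 + ((4 + 0) - 7)*(-4) = -2 + (4 - 7)*(-4) = -2 - 3*(-4) = -2 + 12 = 10)
b + (-24 - 197)*(-61) = 10 + (-24 - 197)*(-61) = 10 - 221*(-61) = 10 + 13481 = 13491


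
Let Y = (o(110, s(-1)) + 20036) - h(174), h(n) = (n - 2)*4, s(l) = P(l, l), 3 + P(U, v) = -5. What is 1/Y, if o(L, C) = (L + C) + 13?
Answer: 1/19463 ≈ 5.1380e-5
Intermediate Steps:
P(U, v) = -8 (P(U, v) = -3 - 5 = -8)
s(l) = -8
o(L, C) = 13 + C + L (o(L, C) = (C + L) + 13 = 13 + C + L)
h(n) = -8 + 4*n (h(n) = (-2 + n)*4 = -8 + 4*n)
Y = 19463 (Y = ((13 - 8 + 110) + 20036) - (-8 + 4*174) = (115 + 20036) - (-8 + 696) = 20151 - 1*688 = 20151 - 688 = 19463)
1/Y = 1/19463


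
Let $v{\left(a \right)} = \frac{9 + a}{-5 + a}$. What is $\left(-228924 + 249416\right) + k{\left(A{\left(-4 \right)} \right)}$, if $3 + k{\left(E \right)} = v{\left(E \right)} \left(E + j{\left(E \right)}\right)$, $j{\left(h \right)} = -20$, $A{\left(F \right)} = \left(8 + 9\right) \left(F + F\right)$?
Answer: $\frac{956379}{47} \approx 20349.0$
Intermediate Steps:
$A{\left(F \right)} = 34 F$ ($A{\left(F \right)} = 17 \cdot 2 F = 34 F$)
$v{\left(a \right)} = \frac{9 + a}{-5 + a}$
$k{\left(E \right)} = -3 + \frac{\left(-20 + E\right) \left(9 + E\right)}{-5 + E}$ ($k{\left(E \right)} = -3 + \frac{9 + E}{-5 + E} \left(E - 20\right) = -3 + \frac{9 + E}{-5 + E} \left(-20 + E\right) = -3 + \frac{\left(-20 + E\right) \left(9 + E\right)}{-5 + E}$)
$\left(-228924 + 249416\right) + k{\left(A{\left(-4 \right)} \right)} = \left(-228924 + 249416\right) + \frac{-165 + \left(34 \left(-4\right)\right)^{2} - 14 \cdot 34 \left(-4\right)}{-5 + 34 \left(-4\right)} = 20492 + \frac{-165 + \left(-136\right)^{2} - -1904}{-5 - 136} = 20492 + \frac{-165 + 18496 + 1904}{-141} = 20492 - \frac{6745}{47} = \frac{956379}{47}$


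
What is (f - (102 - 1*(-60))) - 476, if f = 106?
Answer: -532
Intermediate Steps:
(f - (102 - 1*(-60))) - 476 = (106 - (102 - 1*(-60))) - 476 = (106 - (102 + 60)) - 476 = (106 - 1*162) - 476 = (106 - 162) - 476 = -56 - 476 = -532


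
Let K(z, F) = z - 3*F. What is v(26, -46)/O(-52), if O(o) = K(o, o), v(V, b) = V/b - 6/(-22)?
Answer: -37/13156 ≈ -0.0028124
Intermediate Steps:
v(V, b) = 3/11 + V/b (v(V, b) = V/b - 6*(-1/22) = V/b + 3/11 = 3/11 + V/b)
O(o) = -2*o (O(o) = o - 3*o = -2*o)
v(26, -46)/O(-52) = (3/11 + 26/(-46))/((-2*(-52))) = (3/11 + 26*(-1/46))/104 = (3/11 - 13/23)*(1/104) = -74/253*1/104 = -37/13156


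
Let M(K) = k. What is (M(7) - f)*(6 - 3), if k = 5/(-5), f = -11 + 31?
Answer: -63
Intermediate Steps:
f = 20
k = -1 (k = 5*(-⅕) = -1)
M(K) = -1
(M(7) - f)*(6 - 3) = (-1 - 1*20)*(6 - 3) = (-1 - 20)*3 = -21*3 = -63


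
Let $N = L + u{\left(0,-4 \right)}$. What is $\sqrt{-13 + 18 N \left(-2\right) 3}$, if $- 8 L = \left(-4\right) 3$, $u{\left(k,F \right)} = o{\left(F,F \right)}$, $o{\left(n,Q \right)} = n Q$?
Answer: $i \sqrt{1903} \approx 43.623 i$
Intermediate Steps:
$o{\left(n,Q \right)} = Q n$
$u{\left(k,F \right)} = F^{2}$ ($u{\left(k,F \right)} = F F = F^{2}$)
$L = \frac{3}{2}$ ($L = - \frac{\left(-4\right) 3}{8} = \left(- \frac{1}{8}\right) \left(-12\right) = \frac{3}{2} \approx 1.5$)
$N = \frac{35}{2}$ ($N = \frac{3}{2} + \left(-4\right)^{2} = \frac{3}{2} + 16 = \frac{35}{2} \approx 17.5$)
$\sqrt{-13 + 18 N \left(-2\right) 3} = \sqrt{-13 + 18 \cdot \frac{35}{2} \left(-2\right) 3} = \sqrt{-13 + 18 \left(-35\right) 3} = \sqrt{-13 - 1890} = \sqrt{-1903} = i \sqrt{1903}$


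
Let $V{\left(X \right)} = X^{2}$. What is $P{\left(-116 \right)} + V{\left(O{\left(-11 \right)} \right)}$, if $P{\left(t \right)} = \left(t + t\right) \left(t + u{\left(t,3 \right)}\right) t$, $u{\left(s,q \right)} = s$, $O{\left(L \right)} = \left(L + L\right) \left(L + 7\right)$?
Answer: $-6235840$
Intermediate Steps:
$O{\left(L \right)} = 2 L \left(7 + L\right)$
$P{\left(t \right)} = 4 t^{3}$ ($P{\left(t \right)} = \left(t + t\right) \left(t + t\right) t = 2 t 2 t t = 4 t^{2} t = 4 t^{3}$)
$P{\left(-116 \right)} + V{\left(O{\left(-11 \right)} \right)} = 4 \left(-116\right)^{3} + \left(2 \left(-11\right) \left(7 - 11\right)\right)^{2} = 4 \left(-1560896\right) + \left(2 \left(-11\right) \left(-4\right)\right)^{2} = -6243584 + 88^{2} = -6243584 + 7744 = -6235840$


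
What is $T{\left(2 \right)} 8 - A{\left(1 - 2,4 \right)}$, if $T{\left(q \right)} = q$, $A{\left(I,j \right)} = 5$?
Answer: $11$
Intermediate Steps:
$T{\left(2 \right)} 8 - A{\left(1 - 2,4 \right)} = 2 \cdot 8 - 5 = 16 - 5 = 11$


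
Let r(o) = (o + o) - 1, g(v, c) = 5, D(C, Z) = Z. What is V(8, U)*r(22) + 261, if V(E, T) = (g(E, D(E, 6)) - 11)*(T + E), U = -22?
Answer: 3873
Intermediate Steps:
V(E, T) = -6*E - 6*T (V(E, T) = (5 - 11)*(T + E) = -6*(E + T) = -6*E - 6*T)
r(o) = -1 + 2*o (r(o) = 2*o - 1 = -1 + 2*o)
V(8, U)*r(22) + 261 = (-6*8 - 6*(-22))*(-1 + 2*22) + 261 = (-48 + 132)*(-1 + 44) + 261 = 84*43 + 261 = 3612 + 261 = 3873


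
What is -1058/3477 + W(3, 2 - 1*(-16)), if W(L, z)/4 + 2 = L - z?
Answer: -237494/3477 ≈ -68.304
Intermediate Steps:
W(L, z) = -8 - 4*z + 4*L (W(L, z) = -8 + 4*(L - z) = -8 + (-4*z + 4*L) = -8 - 4*z + 4*L)
-1058/3477 + W(3, 2 - 1*(-16)) = -1058/3477 + (-8 - 4*(2 - 1*(-16)) + 4*3) = -1058*1/3477 + (-8 - 4*(2 + 16) + 12) = -1058/3477 + (-8 - 4*18 + 12) = -1058/3477 + (-8 - 72 + 12) = -1058/3477 - 68 = -237494/3477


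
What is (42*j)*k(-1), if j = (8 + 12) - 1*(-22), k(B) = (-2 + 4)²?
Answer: 7056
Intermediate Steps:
k(B) = 4 (k(B) = 2² = 4)
j = 42 (j = 20 + 22 = 42)
(42*j)*k(-1) = (42*42)*4 = 1764*4 = 7056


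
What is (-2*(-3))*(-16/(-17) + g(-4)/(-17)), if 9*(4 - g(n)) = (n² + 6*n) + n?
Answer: 64/17 ≈ 3.7647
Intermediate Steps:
g(n) = 4 - 7*n/9 - n²/9 (g(n) = 4 - ((n² + 6*n) + n)/9 = 4 - (n² + 7*n)/9 = 4 + (-7*n/9 - n²/9) = 4 - 7*n/9 - n²/9)
(-2*(-3))*(-16/(-17) + g(-4)/(-17)) = (-2*(-3))*(-16/(-17) + (4 - 7/9*(-4) - ⅑*(-4)²)/(-17)) = 6*(-16*(-1/17) + (4 + 28/9 - ⅑*16)*(-1/17)) = 6*(16/17 + (4 + 28/9 - 16/9)*(-1/17)) = 6*(16/17 + (16/3)*(-1/17)) = 6*(16/17 - 16/51) = 6*(32/51) = 64/17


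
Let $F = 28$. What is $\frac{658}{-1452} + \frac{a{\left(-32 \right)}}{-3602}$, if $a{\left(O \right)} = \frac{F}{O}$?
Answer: $- \frac{4737691}{10460208} \approx -0.45293$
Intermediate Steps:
$a{\left(O \right)} = \frac{28}{O}$
$\frac{658}{-1452} + \frac{a{\left(-32 \right)}}{-3602} = \frac{658}{-1452} + \frac{28 \frac{1}{-32}}{-3602} = 658 \left(- \frac{1}{1452}\right) + 28 \left(- \frac{1}{32}\right) \left(- \frac{1}{3602}\right) = - \frac{329}{726} - - \frac{7}{28816} = - \frac{329}{726} + \frac{7}{28816} = - \frac{4737691}{10460208}$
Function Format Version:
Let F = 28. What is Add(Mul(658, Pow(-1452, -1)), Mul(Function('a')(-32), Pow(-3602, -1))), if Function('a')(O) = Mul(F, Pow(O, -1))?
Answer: Rational(-4737691, 10460208) ≈ -0.45293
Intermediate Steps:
Function('a')(O) = Mul(28, Pow(O, -1))
Add(Mul(658, Pow(-1452, -1)), Mul(Function('a')(-32), Pow(-3602, -1))) = Add(Mul(658, Pow(-1452, -1)), Mul(Mul(28, Pow(-32, -1)), Pow(-3602, -1))) = Add(Mul(658, Rational(-1, 1452)), Mul(Mul(28, Rational(-1, 32)), Rational(-1, 3602))) = Add(Rational(-329, 726), Mul(Rational(-7, 8), Rational(-1, 3602))) = Add(Rational(-329, 726), Rational(7, 28816)) = Rational(-4737691, 10460208)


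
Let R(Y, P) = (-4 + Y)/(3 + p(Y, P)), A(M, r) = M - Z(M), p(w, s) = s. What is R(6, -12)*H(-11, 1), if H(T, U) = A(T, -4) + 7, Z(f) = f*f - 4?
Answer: 242/9 ≈ 26.889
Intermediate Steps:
Z(f) = -4 + f² (Z(f) = f² - 4 = -4 + f²)
A(M, r) = 4 + M - M² (A(M, r) = M - (-4 + M²) = M + (4 - M²) = 4 + M - M²)
R(Y, P) = (-4 + Y)/(3 + P)
H(T, U) = 11 + T - T² (H(T, U) = (4 + T - T²) + 7 = 11 + T - T²)
R(6, -12)*H(-11, 1) = ((-4 + 6)/(3 - 12))*(11 - 11 - 1*(-11)²) = (2/(-9))*(11 - 11 - 1*121) = (-⅑*2)*(11 - 11 - 121) = -2/9*(-121) = 242/9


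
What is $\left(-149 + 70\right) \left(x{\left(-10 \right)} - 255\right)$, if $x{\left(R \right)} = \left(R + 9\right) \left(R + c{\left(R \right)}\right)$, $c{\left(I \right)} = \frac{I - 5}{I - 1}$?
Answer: $\frac{214090}{11} \approx 19463.0$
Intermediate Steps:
$c{\left(I \right)} = \frac{-5 + I}{-1 + I}$
$x{\left(R \right)} = \left(9 + R\right) \left(R + \frac{-5 + R}{-1 + R}\right)$ ($x{\left(R \right)} = \left(R + 9\right) \left(R + \frac{-5 + R}{-1 + R}\right) = \left(9 + R\right) \left(R + \frac{-5 + R}{-1 + R}\right)$)
$\left(-149 + 70\right) \left(x{\left(-10 \right)} - 255\right) = \left(-149 + 70\right) \left(\frac{-45 + \left(-10\right)^{3} - -50 + 9 \left(-10\right)^{2}}{-1 - 10} - 255\right) = - 79 \left(\frac{-45 - 1000 + 50 + 9 \cdot 100}{-11} - 255\right) = - 79 \left(- \frac{-45 - 1000 + 50 + 900}{11} - 255\right) = - 79 \left(\left(- \frac{1}{11}\right) \left(-95\right) - 255\right) = - 79 \left(\frac{95}{11} - 255\right) = \left(-79\right) \left(- \frac{2710}{11}\right) = \frac{214090}{11}$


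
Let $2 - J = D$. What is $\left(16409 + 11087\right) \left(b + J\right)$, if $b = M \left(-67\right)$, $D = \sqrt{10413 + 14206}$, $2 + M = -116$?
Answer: $217438368 - 27496 \sqrt{24619} \approx 2.1312 \cdot 10^{8}$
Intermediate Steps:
$M = -118$ ($M = -2 - 116 = -118$)
$D = \sqrt{24619} \approx 156.9$
$b = 7906$ ($b = \left(-118\right) \left(-67\right) = 7906$)
$J = 2 - \sqrt{24619} \approx -154.9$
$\left(16409 + 11087\right) \left(b + J\right) = \left(16409 + 11087\right) \left(7906 + \left(2 - \sqrt{24619}\right)\right) = 27496 \left(7908 - \sqrt{24619}\right) = 217438368 - 27496 \sqrt{24619}$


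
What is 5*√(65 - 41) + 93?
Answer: 93 + 10*√6 ≈ 117.49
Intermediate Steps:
5*√(65 - 41) + 93 = 5*√24 + 93 = 5*(2*√6) + 93 = 10*√6 + 93 = 93 + 10*√6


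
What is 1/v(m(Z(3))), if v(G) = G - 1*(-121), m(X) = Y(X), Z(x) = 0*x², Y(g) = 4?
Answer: 1/125 ≈ 0.0080000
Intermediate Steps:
Z(x) = 0
m(X) = 4
v(G) = 121 + G (v(G) = G + 121 = 121 + G)
1/v(m(Z(3))) = 1/(121 + 4) = 1/125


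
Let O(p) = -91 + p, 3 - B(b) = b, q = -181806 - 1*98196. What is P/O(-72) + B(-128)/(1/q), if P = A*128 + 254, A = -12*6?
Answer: -5978873744/163 ≈ -3.6680e+7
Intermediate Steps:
q = -280002 (q = -181806 - 98196 = -280002)
A = -72
B(b) = 3 - b
P = -8962 (P = -72*128 + 254 = -9216 + 254 = -8962)
P/O(-72) + B(-128)/(1/q) = -8962/(-91 - 72) + (3 - 1*(-128))/(1/(-280002)) = -8962/(-163) + (3 + 128)/(-1/280002) = -8962*(-1/163) + 131*(-280002) = 8962/163 - 36680262 = -5978873744/163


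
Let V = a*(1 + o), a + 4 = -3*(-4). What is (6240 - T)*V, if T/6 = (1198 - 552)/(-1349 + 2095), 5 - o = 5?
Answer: 18604656/373 ≈ 49878.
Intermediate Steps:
o = 0 (o = 5 - 1*5 = 5 - 5 = 0)
a = 8 (a = -4 - 3*(-4) = -4 + 12 = 8)
T = 1938/373 (T = 6*((1198 - 552)/(-1349 + 2095)) = 6*(646/746) = 6*(646*(1/746)) = 6*(323/373) = 1938/373 ≈ 5.1957)
V = 8 (V = 8*(1 + 0) = 8*1 = 8)
(6240 - T)*V = (6240 - 1*1938/373)*8 = (6240 - 1938/373)*8 = (2325582/373)*8 = 18604656/373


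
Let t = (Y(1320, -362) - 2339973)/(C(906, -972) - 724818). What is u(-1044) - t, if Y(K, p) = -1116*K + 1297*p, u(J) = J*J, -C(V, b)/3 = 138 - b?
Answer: 793630435921/728148 ≈ 1.0899e+6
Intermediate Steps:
C(V, b) = -414 + 3*b (C(V, b) = -3*(138 - b) = -414 + 3*b)
u(J) = J**2
t = 4282607/728148 (t = ((-1116*1320 + 1297*(-362)) - 2339973)/((-414 + 3*(-972)) - 724818) = ((-1473120 - 469514) - 2339973)/((-414 - 2916) - 724818) = (-1942634 - 2339973)/(-3330 - 724818) = -4282607/(-728148) = -4282607*(-1/728148) = 4282607/728148 ≈ 5.8815)
u(-1044) - t = (-1044)**2 - 1*4282607/728148 = 1089936 - 4282607/728148 = 793630435921/728148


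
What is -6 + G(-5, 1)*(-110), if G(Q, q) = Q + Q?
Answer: 1094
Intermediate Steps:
G(Q, q) = 2*Q
-6 + G(-5, 1)*(-110) = -6 + (2*(-5))*(-110) = -6 - 10*(-110) = -6 + 1100 = 1094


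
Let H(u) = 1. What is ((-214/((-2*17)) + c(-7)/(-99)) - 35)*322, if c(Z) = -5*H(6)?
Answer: -15529094/1683 ≈ -9227.0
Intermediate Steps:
c(Z) = -5 (c(Z) = -5*1 = -5)
((-214/((-2*17)) + c(-7)/(-99)) - 35)*322 = ((-214/((-2*17)) - 5/(-99)) - 35)*322 = ((-214/(-34) - 5*(-1/99)) - 35)*322 = ((-214*(-1/34) + 5/99) - 35)*322 = ((107/17 + 5/99) - 35)*322 = (10678/1683 - 35)*322 = -48227/1683*322 = -15529094/1683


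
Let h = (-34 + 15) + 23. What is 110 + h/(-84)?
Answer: 2309/21 ≈ 109.95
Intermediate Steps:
h = 4 (h = -19 + 23 = 4)
110 + h/(-84) = 110 + 4/(-84) = 110 - 1/84*4 = 110 - 1/21 = 2309/21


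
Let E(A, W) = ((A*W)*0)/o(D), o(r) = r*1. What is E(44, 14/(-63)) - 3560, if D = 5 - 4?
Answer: -3560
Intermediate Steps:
D = 1
o(r) = r
E(A, W) = 0 (E(A, W) = ((A*W)*0)/1 = 0*1 = 0)
E(44, 14/(-63)) - 3560 = 0 - 3560 = -3560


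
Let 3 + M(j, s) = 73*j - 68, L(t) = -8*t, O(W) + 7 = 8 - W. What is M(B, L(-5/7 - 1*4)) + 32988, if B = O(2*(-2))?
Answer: 33282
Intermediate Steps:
O(W) = 1 - W (O(W) = -7 + (8 - W) = 1 - W)
B = 5 (B = 1 - 2*(-2) = 1 - 1*(-4) = 1 + 4 = 5)
M(j, s) = -71 + 73*j (M(j, s) = -3 + (73*j - 68) = -3 + (-68 + 73*j) = -71 + 73*j)
M(B, L(-5/7 - 1*4)) + 32988 = (-71 + 73*5) + 32988 = (-71 + 365) + 32988 = 294 + 32988 = 33282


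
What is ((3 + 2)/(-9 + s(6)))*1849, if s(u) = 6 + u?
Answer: 9245/3 ≈ 3081.7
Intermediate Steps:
((3 + 2)/(-9 + s(6)))*1849 = ((3 + 2)/(-9 + (6 + 6)))*1849 = (5/(-9 + 12))*1849 = (5/3)*1849 = 9245/3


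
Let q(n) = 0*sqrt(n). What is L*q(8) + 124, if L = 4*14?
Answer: 124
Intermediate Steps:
L = 56
q(n) = 0
L*q(8) + 124 = 56*0 + 124 = 0 + 124 = 124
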